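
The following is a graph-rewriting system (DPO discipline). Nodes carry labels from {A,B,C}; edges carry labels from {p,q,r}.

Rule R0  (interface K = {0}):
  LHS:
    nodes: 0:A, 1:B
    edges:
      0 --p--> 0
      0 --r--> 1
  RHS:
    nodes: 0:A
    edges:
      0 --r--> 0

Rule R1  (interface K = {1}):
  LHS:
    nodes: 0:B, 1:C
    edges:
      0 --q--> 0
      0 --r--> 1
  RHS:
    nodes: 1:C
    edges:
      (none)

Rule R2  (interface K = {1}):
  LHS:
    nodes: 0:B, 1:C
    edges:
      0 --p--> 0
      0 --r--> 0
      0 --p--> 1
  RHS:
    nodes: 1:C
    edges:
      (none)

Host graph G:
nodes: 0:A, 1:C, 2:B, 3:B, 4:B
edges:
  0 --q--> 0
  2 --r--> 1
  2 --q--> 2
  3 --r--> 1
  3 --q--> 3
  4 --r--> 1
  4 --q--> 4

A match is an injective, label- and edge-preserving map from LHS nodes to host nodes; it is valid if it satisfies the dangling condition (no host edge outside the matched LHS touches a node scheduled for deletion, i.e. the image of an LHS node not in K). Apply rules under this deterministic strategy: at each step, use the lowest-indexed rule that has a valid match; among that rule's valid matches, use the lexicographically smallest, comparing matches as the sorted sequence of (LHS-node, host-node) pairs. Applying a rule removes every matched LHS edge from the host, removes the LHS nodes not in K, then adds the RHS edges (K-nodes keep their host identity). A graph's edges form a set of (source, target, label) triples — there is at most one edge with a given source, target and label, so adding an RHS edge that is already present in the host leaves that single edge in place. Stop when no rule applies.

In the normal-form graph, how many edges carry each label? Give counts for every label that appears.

Answer: q:1

Steps:
[0] host  ⇒  5 nodes, 7 edges  {0-q->0 2-r->1 2-q->2 3-r->1 3-q->3 4-r->1 4-q->4}
[1] R1 @ {0↦2, 1↦1}  ⇒  4 nodes, 5 edges  {0-q->0 3-r->1 3-q->3 4-r->1 4-q->4}
[2] R1 @ {0↦3, 1↦1}  ⇒  3 nodes, 3 edges  {0-q->0 4-r->1 4-q->4}
[3] R1 @ {0↦4, 1↦1}  ⇒  2 nodes, 1 edges  {0-q->0}
halt: no rule applies after step 3
NF edges: [(0, 0, 'q')]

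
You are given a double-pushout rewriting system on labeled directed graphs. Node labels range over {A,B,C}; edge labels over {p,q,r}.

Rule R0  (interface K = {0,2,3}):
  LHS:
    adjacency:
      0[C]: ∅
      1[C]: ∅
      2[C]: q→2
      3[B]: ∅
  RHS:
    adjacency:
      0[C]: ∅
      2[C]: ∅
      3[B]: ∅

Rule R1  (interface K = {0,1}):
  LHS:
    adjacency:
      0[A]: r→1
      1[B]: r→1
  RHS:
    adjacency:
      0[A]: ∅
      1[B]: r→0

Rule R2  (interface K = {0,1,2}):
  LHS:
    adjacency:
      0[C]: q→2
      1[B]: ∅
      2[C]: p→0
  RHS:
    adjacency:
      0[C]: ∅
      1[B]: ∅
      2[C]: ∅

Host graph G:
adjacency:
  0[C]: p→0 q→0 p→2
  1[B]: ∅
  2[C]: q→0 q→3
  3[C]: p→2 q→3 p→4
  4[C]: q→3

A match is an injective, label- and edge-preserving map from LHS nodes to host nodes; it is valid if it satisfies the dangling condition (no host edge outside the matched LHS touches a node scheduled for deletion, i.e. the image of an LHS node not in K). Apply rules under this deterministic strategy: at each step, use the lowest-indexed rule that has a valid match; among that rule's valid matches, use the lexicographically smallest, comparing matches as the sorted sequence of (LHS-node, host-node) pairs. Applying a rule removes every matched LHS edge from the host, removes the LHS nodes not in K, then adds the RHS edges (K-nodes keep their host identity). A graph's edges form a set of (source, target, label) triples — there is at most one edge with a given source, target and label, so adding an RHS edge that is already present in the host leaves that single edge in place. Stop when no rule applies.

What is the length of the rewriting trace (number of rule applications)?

Answer: 5

Steps:
start.  V:5 E:9  edges: 0-p->0 0-q->0 0-p->2 2-q->0 2-q->3 3-p->2 3-q->3 3-p->4 4-q->3
1. fire R2 via {0↦2, 1↦1, 2↦0}  →  V:5 E:7  edges: 0-p->0 0-q->0 2-q->3 3-p->2 3-q->3 3-p->4 4-q->3
2. fire R2 via {0↦2, 1↦1, 2↦3}  →  V:5 E:5  edges: 0-p->0 0-q->0 3-q->3 3-p->4 4-q->3
3. fire R0 via {0↦0, 1↦2, 2↦3, 3↦1}  →  V:4 E:4  edges: 0-p->0 0-q->0 3-p->4 4-q->3
4. fire R2 via {0↦4, 1↦1, 2↦3}  →  V:4 E:2  edges: 0-p->0 0-q->0
5. fire R0 via {0↦3, 1↦4, 2↦0, 3↦1}  →  V:3 E:1  edges: 0-p->0
normal form: no rule applies after step 5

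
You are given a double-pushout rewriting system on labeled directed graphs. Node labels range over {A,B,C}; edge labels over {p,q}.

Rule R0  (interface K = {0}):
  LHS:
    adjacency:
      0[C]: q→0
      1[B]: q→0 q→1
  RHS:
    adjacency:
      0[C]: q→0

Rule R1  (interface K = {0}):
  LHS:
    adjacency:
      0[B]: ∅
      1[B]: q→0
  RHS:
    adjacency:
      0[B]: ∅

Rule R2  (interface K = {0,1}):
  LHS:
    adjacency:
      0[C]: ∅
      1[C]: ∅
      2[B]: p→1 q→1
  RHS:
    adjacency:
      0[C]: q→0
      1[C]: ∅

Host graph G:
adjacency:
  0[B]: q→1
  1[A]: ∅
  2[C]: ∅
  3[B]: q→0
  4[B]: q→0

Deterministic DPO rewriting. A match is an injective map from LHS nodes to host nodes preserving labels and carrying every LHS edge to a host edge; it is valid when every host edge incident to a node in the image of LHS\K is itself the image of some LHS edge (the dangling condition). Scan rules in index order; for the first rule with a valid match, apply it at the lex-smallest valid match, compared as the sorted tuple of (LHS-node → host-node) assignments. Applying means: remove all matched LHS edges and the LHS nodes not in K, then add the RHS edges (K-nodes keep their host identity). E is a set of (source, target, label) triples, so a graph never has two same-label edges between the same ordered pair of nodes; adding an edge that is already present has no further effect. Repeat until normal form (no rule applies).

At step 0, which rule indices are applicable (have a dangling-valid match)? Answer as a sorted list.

Answer: [R1]

Rewrite trace:
R0: no valid match — LHS pattern not found
R1: 2 valid matches — {0↦0, 1↦3}, {0↦0, 1↦4}
R2: no valid match — LHS pattern not found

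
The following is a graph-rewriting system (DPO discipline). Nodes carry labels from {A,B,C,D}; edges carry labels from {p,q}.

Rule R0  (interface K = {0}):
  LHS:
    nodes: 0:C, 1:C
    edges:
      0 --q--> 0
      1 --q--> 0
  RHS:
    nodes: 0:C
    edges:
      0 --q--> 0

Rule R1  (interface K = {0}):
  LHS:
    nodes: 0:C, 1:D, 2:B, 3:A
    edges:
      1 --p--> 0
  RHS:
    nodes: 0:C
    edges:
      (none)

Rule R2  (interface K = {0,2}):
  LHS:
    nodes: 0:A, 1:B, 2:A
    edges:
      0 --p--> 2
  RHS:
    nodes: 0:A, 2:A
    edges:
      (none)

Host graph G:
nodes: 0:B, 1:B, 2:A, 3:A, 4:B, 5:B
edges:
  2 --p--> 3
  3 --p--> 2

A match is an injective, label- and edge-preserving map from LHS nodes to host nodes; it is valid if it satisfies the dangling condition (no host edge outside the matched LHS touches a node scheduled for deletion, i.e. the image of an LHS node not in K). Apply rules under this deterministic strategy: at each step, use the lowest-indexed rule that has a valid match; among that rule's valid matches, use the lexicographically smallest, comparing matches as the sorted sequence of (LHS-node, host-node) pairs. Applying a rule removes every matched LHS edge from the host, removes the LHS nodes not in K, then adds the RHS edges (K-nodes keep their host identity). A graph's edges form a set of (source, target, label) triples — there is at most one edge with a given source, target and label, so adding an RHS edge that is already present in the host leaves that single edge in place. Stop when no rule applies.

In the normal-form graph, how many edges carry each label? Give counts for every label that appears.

initial: |V|=6 |E|=2  E = 2-p->3 3-p->2
step 1: apply R2 at {0↦2, 1↦0, 2↦3}  → |V|=5 |E|=1  E = 3-p->2
step 2: apply R2 at {0↦3, 1↦1, 2↦2}  → |V|=4 |E|=0  E = ∅
final graph: no rule applies after step 2
NF edges: []

Answer: (no edges)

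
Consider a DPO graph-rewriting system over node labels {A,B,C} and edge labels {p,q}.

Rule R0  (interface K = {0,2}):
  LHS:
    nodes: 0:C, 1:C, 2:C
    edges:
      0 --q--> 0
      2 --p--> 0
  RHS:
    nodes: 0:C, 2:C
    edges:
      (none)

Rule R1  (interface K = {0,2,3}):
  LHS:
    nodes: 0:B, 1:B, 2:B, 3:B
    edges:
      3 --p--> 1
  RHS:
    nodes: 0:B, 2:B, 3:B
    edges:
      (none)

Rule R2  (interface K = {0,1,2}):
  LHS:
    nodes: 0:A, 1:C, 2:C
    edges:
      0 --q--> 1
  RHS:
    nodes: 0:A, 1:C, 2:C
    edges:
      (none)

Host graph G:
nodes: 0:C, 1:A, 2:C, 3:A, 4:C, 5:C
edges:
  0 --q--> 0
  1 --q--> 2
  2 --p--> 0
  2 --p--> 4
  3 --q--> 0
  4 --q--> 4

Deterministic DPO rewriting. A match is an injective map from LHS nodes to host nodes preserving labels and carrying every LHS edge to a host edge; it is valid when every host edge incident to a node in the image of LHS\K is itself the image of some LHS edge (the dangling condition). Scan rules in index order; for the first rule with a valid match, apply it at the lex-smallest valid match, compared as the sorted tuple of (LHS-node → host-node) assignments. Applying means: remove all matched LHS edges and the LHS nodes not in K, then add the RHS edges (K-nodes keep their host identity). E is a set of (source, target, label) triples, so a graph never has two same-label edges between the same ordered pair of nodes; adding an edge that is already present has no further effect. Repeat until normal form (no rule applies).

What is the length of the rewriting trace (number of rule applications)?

[0] host  ⇒  6 nodes, 6 edges  {0-q->0 1-q->2 2-p->0 2-p->4 3-q->0 4-q->4}
[1] R0 @ {0↦0, 1↦5, 2↦2}  ⇒  5 nodes, 4 edges  {1-q->2 2-p->4 3-q->0 4-q->4}
[2] R2 @ {0↦1, 1↦2, 2↦0}  ⇒  5 nodes, 3 edges  {2-p->4 3-q->0 4-q->4}
[3] R2 @ {0↦3, 1↦0, 2↦2}  ⇒  5 nodes, 2 edges  {2-p->4 4-q->4}
[4] R0 @ {0↦4, 1↦0, 2↦2}  ⇒  4 nodes, 0 edges  {∅}
normal form: no rule applies after step 4

Answer: 4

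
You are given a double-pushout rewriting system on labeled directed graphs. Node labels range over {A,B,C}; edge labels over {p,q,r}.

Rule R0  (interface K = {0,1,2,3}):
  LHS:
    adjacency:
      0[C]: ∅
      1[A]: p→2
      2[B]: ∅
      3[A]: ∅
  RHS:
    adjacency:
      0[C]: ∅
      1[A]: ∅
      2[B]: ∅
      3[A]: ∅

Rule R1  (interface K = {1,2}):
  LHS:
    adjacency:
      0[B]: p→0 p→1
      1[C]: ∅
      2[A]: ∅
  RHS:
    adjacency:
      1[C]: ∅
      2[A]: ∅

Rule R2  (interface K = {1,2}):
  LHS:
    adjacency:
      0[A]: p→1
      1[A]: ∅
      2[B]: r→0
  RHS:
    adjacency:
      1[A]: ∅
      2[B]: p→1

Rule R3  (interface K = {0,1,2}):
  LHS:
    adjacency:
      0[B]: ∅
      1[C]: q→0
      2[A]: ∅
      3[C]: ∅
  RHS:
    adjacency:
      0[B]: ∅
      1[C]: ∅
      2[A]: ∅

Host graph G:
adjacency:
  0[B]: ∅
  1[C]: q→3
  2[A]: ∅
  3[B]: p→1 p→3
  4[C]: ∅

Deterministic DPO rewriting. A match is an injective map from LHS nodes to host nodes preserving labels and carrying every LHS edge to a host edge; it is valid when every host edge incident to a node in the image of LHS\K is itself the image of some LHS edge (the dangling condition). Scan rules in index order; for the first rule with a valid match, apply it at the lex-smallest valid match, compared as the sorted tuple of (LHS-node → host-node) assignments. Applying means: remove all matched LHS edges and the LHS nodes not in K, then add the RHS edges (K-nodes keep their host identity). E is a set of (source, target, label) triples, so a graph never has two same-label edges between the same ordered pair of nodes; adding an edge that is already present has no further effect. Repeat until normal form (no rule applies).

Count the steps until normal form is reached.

Answer: 2

Rewrite trace:
initial: |V|=5 |E|=3  E = 1-q->3 3-p->1 3-p->3
step 1: apply R3 at {0↦3, 1↦1, 2↦2, 3↦4}  → |V|=4 |E|=2  E = 3-p->1 3-p->3
step 2: apply R1 at {0↦3, 1↦1, 2↦2}  → |V|=3 |E|=0  E = ∅
halt: no rule applies after step 2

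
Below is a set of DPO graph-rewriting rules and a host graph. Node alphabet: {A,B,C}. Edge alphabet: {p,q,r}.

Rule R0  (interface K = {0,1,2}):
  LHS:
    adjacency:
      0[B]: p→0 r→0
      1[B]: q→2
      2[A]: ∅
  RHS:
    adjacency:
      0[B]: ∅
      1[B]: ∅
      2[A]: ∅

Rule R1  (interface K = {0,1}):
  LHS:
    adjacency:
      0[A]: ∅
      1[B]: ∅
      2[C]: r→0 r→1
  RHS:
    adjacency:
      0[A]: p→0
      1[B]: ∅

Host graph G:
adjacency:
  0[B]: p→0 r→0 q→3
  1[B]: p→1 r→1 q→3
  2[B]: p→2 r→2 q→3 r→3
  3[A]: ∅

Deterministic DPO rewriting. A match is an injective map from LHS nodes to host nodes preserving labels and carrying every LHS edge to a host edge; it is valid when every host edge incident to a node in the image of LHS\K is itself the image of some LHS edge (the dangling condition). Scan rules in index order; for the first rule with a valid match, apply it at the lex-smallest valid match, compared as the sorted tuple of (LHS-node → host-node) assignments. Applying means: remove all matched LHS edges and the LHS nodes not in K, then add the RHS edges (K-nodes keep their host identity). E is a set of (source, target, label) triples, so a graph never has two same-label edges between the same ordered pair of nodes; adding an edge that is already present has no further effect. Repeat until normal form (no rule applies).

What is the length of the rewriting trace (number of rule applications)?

[0] host  ⇒  4 nodes, 10 edges  {0-p->0 0-r->0 0-q->3 1-p->1 1-r->1 1-q->3 2-p->2 2-r->2 2-q->3 2-r->3}
[1] R0 @ {0↦0, 1↦1, 2↦3}  ⇒  4 nodes, 7 edges  {0-q->3 1-p->1 1-r->1 2-p->2 2-r->2 2-q->3 2-r->3}
[2] R0 @ {0↦1, 1↦0, 2↦3}  ⇒  4 nodes, 4 edges  {2-p->2 2-r->2 2-q->3 2-r->3}
normal form: no rule applies after step 2

Answer: 2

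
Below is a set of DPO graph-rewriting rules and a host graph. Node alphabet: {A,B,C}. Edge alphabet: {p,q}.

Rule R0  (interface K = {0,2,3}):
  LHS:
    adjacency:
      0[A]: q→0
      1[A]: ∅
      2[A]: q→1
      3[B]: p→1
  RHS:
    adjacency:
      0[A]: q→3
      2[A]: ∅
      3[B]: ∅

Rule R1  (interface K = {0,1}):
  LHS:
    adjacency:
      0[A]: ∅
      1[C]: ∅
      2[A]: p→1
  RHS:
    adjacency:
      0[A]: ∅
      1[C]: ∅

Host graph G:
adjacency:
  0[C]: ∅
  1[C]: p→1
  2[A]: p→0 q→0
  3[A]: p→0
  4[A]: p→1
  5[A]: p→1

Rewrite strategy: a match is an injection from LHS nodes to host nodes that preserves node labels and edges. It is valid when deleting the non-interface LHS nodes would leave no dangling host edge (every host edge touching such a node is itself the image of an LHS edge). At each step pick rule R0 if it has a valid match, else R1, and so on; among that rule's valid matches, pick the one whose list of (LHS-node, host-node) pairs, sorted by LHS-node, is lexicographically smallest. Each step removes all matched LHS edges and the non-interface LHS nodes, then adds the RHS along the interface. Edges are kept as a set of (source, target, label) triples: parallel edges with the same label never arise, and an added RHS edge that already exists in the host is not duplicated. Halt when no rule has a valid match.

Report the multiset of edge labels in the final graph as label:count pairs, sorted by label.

Answer: p:2 q:1

Rewrite trace:
initial: |V|=6 |E|=6  E = 1-p->1 2-p->0 2-q->0 3-p->0 4-p->1 5-p->1
step 1: apply R1 at {0↦2, 1↦0, 2↦3}  → |V|=5 |E|=5  E = 1-p->1 2-p->0 2-q->0 4-p->1 5-p->1
step 2: apply R1 at {0↦2, 1↦1, 2↦4}  → |V|=4 |E|=4  E = 1-p->1 2-p->0 2-q->0 5-p->1
step 3: apply R1 at {0↦2, 1↦1, 2↦5}  → |V|=3 |E|=3  E = 1-p->1 2-p->0 2-q->0
final graph: no rule applies after step 3
NF edges: [(1, 1, 'p'), (2, 0, 'p'), (2, 0, 'q')]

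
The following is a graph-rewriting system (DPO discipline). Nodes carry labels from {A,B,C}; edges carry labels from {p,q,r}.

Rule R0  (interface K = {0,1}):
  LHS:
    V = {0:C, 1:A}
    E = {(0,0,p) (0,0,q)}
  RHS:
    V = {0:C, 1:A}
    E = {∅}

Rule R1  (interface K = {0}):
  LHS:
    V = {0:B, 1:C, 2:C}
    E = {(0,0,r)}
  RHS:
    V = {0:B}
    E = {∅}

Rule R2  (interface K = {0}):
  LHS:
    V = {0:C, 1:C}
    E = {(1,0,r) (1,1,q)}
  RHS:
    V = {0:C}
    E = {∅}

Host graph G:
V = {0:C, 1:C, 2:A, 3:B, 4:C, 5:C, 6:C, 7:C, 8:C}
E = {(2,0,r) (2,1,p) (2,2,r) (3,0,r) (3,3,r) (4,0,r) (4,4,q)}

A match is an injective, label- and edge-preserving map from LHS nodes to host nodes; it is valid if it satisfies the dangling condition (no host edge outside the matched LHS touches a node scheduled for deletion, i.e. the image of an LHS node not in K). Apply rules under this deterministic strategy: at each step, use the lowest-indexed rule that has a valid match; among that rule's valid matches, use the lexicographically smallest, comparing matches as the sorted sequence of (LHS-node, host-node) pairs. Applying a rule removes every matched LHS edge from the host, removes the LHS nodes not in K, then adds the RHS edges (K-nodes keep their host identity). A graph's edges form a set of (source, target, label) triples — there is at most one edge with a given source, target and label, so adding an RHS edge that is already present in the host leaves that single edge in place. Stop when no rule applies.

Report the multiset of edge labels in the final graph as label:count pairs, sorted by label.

[0] host  ⇒  9 nodes, 7 edges  {2-r->0 2-p->1 2-r->2 3-r->0 3-r->3 4-r->0 4-q->4}
[1] R1 @ {0↦3, 1↦5, 2↦6}  ⇒  7 nodes, 6 edges  {2-r->0 2-p->1 2-r->2 3-r->0 4-r->0 4-q->4}
[2] R2 @ {0↦0, 1↦4}  ⇒  6 nodes, 4 edges  {2-r->0 2-p->1 2-r->2 3-r->0}
halt: no rule applies after step 2
NF edges: [(2, 0, 'r'), (2, 1, 'p'), (2, 2, 'r'), (3, 0, 'r')]

Answer: p:1 r:3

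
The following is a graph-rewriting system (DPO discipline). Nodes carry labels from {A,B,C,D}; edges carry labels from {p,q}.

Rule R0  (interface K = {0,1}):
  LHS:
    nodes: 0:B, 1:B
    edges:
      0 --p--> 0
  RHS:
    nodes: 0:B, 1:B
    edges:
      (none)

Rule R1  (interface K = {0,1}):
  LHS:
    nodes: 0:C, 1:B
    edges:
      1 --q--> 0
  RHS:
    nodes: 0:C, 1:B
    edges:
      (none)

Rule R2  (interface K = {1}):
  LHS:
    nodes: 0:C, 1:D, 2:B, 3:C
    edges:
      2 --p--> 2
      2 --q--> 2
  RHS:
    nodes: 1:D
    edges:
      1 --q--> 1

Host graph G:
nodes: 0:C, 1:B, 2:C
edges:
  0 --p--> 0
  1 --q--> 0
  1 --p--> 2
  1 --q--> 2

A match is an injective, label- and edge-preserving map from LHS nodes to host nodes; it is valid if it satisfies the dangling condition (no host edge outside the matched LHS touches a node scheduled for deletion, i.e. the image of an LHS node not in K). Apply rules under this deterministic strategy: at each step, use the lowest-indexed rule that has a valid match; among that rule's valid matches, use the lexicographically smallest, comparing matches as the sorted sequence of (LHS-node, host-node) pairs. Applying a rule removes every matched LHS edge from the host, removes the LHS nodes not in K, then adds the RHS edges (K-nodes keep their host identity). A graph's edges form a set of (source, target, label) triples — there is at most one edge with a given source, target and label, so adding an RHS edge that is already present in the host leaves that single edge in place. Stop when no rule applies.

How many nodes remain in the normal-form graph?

start.  V:3 E:4  edges: 0-p->0 1-q->0 1-p->2 1-q->2
1. fire R1 via {0↦0, 1↦1}  →  V:3 E:3  edges: 0-p->0 1-p->2 1-q->2
2. fire R1 via {0↦2, 1↦1}  →  V:3 E:2  edges: 0-p->0 1-p->2
halt: no rule applies after step 2
NF nodes: {0:C, 1:B, 2:C}

Answer: 3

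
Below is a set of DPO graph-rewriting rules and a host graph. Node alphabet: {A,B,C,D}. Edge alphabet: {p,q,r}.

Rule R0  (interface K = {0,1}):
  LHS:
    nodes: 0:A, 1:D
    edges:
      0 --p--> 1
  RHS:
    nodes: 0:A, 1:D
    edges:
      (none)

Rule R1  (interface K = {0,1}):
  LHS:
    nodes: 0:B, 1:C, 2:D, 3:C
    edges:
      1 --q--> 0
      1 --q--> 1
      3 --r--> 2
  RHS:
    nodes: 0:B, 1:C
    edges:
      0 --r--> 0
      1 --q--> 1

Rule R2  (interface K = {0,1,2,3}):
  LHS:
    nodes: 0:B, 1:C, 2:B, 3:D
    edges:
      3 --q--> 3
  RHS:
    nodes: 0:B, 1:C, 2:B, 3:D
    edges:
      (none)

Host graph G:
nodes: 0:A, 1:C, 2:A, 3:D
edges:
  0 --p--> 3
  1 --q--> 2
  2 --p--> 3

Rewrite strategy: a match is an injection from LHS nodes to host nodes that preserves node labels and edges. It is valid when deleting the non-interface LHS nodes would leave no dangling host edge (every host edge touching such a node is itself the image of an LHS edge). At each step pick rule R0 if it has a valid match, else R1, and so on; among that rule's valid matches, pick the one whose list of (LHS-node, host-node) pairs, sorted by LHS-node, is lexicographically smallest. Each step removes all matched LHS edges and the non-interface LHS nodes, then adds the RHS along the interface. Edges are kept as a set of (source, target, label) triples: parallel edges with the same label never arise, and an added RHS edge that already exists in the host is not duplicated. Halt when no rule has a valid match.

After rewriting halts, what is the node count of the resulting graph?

[0] host  ⇒  4 nodes, 3 edges  {0-p->3 1-q->2 2-p->3}
[1] R0 @ {0↦0, 1↦3}  ⇒  4 nodes, 2 edges  {1-q->2 2-p->3}
[2] R0 @ {0↦2, 1↦3}  ⇒  4 nodes, 1 edges  {1-q->2}
halt: no rule applies after step 2
NF nodes: {0:A, 1:C, 2:A, 3:D}

Answer: 4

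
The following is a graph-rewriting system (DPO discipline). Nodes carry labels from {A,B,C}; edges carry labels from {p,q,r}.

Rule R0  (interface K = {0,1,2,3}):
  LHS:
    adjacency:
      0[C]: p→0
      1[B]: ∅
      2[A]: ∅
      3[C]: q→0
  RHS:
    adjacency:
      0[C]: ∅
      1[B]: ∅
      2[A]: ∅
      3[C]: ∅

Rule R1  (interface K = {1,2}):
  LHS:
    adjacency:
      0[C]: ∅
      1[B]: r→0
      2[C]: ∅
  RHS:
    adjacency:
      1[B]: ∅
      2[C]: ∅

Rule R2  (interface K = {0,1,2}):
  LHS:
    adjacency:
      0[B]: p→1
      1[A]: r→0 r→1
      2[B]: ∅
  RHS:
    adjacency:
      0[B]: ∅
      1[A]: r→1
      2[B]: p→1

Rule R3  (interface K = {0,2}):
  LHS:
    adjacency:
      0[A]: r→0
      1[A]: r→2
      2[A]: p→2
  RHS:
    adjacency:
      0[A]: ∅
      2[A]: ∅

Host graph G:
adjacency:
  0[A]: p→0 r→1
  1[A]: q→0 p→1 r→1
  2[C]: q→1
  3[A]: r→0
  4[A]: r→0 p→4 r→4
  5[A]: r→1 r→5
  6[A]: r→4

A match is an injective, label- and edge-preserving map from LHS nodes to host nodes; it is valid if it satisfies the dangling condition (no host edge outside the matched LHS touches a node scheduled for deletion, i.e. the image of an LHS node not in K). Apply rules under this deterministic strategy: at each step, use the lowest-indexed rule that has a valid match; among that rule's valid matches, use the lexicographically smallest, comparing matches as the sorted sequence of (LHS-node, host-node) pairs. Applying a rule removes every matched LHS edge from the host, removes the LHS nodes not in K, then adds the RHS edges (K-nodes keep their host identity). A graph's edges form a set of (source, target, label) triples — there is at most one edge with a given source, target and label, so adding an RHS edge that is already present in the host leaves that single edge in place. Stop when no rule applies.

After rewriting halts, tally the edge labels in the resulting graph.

initial: |V|=7 |E|=13  E = 0-p->0 0-r->1 1-q->0 1-p->1 1-r->1 2-q->1 3-r->0 4-r->0 4-p->4 4-r->4 5-r->1 5-r->5 6-r->4
step 1: apply R3 at {0↦1, 1↦3, 2↦0}  → |V|=6 |E|=10  E = 0-r->1 1-q->0 1-p->1 2-q->1 4-r->0 4-p->4 4-r->4 5-r->1 5-r->5 6-r->4
step 2: apply R3 at {0↦5, 1↦6, 2↦4}  → |V|=5 |E|=7  E = 0-r->1 1-q->0 1-p->1 2-q->1 4-r->0 4-r->4 5-r->1
step 3: apply R3 at {0↦4, 1↦5, 2↦1}  → |V|=4 |E|=4  E = 0-r->1 1-q->0 2-q->1 4-r->0
normal form: no rule applies after step 3
NF edges: [(0, 1, 'r'), (1, 0, 'q'), (2, 1, 'q'), (4, 0, 'r')]

Answer: q:2 r:2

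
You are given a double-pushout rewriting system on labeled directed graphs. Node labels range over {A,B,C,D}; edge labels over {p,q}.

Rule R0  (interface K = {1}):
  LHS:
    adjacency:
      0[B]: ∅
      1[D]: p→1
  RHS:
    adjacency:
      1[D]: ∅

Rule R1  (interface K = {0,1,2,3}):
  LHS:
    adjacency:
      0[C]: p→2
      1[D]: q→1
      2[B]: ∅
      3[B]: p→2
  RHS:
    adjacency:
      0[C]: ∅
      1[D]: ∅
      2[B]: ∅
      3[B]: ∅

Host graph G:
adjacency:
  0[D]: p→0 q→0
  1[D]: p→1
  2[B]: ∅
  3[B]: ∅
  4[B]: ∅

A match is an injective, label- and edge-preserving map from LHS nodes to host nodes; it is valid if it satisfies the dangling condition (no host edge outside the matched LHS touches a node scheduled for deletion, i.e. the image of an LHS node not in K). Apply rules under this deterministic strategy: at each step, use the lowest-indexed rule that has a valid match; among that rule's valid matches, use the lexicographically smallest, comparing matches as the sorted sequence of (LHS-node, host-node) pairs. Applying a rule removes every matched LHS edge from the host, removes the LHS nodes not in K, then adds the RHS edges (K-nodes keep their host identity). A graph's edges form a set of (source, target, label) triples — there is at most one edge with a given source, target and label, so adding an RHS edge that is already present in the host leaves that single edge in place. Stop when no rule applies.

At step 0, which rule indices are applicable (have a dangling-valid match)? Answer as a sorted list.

R0: 6 valid matches — {0↦2, 1↦0}, {0↦2, 1↦1}, {0↦3, 1↦0} (+3 more)
R1: no valid match — LHS pattern not found

Answer: [R0]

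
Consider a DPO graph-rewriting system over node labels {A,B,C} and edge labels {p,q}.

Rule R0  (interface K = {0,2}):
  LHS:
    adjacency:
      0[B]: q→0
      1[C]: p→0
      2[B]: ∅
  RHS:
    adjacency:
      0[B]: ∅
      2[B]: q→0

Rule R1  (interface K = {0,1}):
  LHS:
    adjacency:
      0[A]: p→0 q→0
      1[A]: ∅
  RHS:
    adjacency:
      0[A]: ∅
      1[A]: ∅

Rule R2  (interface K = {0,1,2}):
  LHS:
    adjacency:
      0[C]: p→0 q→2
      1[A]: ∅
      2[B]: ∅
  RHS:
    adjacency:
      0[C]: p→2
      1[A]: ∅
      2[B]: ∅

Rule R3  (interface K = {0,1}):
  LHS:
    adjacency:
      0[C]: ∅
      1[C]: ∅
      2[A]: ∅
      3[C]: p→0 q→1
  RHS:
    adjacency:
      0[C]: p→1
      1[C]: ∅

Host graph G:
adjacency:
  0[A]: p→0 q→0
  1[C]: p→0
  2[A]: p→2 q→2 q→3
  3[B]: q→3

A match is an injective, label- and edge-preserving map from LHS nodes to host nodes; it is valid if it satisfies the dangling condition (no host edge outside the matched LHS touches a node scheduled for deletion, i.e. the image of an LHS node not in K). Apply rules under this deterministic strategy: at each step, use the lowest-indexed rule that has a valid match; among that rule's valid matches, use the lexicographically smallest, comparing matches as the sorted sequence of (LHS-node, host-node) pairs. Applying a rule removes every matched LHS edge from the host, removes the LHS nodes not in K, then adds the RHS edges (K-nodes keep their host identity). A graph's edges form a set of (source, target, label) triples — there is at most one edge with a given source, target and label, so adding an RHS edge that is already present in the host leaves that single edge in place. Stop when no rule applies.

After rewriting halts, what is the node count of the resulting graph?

Answer: 4

Steps:
[0] host  ⇒  4 nodes, 7 edges  {0-p->0 0-q->0 1-p->0 2-p->2 2-q->2 2-q->3 3-q->3}
[1] R1 @ {0↦0, 1↦2}  ⇒  4 nodes, 5 edges  {1-p->0 2-p->2 2-q->2 2-q->3 3-q->3}
[2] R1 @ {0↦2, 1↦0}  ⇒  4 nodes, 3 edges  {1-p->0 2-q->3 3-q->3}
halt: no rule applies after step 2
NF nodes: {0:A, 1:C, 2:A, 3:B}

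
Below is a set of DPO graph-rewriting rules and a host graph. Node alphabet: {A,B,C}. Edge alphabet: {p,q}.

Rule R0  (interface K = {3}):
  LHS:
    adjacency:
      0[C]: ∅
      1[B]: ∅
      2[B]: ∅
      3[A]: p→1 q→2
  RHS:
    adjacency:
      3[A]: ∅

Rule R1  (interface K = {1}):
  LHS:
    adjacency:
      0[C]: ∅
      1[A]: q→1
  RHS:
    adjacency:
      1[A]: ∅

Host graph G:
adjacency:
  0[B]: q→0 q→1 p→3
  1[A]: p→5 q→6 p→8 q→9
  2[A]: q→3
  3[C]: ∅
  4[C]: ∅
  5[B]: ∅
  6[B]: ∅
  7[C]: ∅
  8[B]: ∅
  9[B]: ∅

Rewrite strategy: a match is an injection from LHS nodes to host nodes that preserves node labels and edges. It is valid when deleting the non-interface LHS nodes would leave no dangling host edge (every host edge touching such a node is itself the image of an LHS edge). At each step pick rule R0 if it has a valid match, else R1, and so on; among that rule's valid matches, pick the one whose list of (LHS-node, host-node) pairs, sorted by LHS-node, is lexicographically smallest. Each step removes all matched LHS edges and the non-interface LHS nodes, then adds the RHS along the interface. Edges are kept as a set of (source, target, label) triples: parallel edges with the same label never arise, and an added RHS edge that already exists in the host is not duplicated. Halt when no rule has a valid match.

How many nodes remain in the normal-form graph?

initial: |V|=10 |E|=8  E = 0-q->0 0-q->1 0-p->3 1-p->5 1-q->6 1-p->8 1-q->9 2-q->3
step 1: apply R0 at {0↦4, 1↦5, 2↦6, 3↦1}  → |V|=7 |E|=6  E = 0-q->0 0-q->1 0-p->3 1-p->8 1-q->9 2-q->3
step 2: apply R0 at {0↦7, 1↦8, 2↦9, 3↦1}  → |V|=4 |E|=4  E = 0-q->0 0-q->1 0-p->3 2-q->3
halt: no rule applies after step 2
NF nodes: {0:B, 1:A, 2:A, 3:C}

Answer: 4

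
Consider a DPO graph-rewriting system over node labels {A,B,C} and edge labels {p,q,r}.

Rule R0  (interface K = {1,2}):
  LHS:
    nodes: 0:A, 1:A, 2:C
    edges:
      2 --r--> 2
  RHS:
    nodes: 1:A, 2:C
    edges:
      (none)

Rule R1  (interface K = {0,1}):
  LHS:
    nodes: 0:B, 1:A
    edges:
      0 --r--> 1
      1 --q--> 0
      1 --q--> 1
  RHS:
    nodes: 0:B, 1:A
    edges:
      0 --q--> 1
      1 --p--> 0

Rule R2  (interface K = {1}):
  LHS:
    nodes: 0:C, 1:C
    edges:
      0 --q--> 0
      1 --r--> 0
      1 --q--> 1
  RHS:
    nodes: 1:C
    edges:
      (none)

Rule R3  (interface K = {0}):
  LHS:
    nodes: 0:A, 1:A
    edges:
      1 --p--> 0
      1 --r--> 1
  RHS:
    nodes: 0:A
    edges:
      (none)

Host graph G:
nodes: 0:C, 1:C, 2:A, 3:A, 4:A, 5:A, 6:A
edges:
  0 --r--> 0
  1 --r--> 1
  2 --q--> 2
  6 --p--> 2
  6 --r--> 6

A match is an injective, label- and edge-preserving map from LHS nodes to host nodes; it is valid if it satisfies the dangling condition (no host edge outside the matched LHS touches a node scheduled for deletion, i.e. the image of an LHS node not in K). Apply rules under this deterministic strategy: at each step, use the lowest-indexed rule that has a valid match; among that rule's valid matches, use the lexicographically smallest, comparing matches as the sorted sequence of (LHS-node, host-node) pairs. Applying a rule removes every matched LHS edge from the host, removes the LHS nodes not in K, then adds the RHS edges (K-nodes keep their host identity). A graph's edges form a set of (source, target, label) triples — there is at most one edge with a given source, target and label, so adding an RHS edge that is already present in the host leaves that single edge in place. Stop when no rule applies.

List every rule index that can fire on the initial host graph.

R0: 24 valid matches — {0↦3, 1↦2, 2↦0}, {0↦3, 1↦2, 2↦1}, {0↦3, 1↦4, 2↦0} (+21 more)
R1: no valid match — LHS pattern not found
R2: no valid match — LHS pattern not found
R3: 1 valid match — {0↦2, 1↦6}

Answer: [R0,R3]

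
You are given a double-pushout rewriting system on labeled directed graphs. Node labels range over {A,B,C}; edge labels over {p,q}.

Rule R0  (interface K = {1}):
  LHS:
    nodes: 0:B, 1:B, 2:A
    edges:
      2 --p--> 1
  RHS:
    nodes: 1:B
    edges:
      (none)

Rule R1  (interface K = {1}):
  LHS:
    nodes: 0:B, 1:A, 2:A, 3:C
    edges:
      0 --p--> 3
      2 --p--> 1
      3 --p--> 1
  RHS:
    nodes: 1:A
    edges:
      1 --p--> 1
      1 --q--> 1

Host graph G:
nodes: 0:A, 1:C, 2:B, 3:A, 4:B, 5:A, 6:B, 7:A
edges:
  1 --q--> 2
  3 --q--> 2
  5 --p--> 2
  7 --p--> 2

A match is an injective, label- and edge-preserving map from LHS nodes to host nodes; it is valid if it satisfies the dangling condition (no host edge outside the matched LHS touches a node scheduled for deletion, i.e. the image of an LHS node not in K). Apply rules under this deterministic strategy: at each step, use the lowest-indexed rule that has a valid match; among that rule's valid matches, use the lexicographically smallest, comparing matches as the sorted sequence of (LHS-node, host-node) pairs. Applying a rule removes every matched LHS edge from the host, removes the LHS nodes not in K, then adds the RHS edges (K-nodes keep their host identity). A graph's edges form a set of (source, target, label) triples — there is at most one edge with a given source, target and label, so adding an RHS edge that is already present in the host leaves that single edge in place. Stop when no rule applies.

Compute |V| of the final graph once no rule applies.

Answer: 4

Derivation:
start.  V:8 E:4  edges: 1-q->2 3-q->2 5-p->2 7-p->2
1. fire R0 via {0↦4, 1↦2, 2↦5}  →  V:6 E:3  edges: 1-q->2 3-q->2 7-p->2
2. fire R0 via {0↦6, 1↦2, 2↦7}  →  V:4 E:2  edges: 1-q->2 3-q->2
halt: no rule applies after step 2
NF nodes: {0:A, 1:C, 2:B, 3:A}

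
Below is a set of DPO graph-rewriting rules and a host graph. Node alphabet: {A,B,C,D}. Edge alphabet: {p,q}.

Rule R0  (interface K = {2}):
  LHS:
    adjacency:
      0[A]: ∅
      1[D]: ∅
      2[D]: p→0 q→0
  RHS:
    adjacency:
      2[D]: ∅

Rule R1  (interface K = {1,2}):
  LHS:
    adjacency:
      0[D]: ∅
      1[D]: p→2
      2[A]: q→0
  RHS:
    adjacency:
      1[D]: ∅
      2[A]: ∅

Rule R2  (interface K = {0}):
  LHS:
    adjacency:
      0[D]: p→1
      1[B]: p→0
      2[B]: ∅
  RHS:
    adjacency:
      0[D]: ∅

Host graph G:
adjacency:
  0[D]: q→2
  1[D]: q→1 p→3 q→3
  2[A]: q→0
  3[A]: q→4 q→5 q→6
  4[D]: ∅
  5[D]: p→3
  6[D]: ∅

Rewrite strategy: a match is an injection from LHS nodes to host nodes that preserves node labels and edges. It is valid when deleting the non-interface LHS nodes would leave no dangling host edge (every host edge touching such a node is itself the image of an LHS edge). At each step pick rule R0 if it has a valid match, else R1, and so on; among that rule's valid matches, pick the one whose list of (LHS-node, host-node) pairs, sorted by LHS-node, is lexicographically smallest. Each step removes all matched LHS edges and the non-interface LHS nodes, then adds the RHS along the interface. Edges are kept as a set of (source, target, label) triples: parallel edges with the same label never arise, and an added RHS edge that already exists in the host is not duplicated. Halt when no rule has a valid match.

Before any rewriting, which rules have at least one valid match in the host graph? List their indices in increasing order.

Answer: [R1]

Steps:
R0: no valid match — 4 raw matches, all fail dangling condition
R1: 4 valid matches — {0↦4, 1↦1, 2↦3}, {0↦4, 1↦5, 2↦3}, {0↦6, 1↦1, 2↦3} (+1 more)
R2: no valid match — LHS pattern not found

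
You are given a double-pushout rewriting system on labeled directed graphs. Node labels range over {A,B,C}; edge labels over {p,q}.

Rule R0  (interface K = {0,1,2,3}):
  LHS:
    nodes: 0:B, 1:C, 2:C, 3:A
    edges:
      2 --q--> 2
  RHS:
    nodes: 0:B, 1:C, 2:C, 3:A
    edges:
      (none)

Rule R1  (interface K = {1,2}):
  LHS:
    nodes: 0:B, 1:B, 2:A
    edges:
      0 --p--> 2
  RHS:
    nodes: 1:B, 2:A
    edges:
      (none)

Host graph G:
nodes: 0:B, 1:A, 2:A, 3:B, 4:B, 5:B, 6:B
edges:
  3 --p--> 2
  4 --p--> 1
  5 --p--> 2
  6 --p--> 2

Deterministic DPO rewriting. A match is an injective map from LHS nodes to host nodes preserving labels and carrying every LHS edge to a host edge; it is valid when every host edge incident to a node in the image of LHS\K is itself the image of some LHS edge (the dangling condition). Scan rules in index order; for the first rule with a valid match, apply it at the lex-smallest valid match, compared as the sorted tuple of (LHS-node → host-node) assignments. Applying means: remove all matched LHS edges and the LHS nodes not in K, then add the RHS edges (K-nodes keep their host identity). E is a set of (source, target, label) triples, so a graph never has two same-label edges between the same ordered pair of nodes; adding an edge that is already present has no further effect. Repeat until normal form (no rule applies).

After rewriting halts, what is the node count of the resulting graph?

[0] host  ⇒  7 nodes, 4 edges  {3-p->2 4-p->1 5-p->2 6-p->2}
[1] R1 @ {0↦3, 1↦0, 2↦2}  ⇒  6 nodes, 3 edges  {4-p->1 5-p->2 6-p->2}
[2] R1 @ {0↦4, 1↦0, 2↦1}  ⇒  5 nodes, 2 edges  {5-p->2 6-p->2}
[3] R1 @ {0↦5, 1↦0, 2↦2}  ⇒  4 nodes, 1 edges  {6-p->2}
[4] R1 @ {0↦6, 1↦0, 2↦2}  ⇒  3 nodes, 0 edges  {∅}
halt: no rule applies after step 4
NF nodes: {0:B, 1:A, 2:A}

Answer: 3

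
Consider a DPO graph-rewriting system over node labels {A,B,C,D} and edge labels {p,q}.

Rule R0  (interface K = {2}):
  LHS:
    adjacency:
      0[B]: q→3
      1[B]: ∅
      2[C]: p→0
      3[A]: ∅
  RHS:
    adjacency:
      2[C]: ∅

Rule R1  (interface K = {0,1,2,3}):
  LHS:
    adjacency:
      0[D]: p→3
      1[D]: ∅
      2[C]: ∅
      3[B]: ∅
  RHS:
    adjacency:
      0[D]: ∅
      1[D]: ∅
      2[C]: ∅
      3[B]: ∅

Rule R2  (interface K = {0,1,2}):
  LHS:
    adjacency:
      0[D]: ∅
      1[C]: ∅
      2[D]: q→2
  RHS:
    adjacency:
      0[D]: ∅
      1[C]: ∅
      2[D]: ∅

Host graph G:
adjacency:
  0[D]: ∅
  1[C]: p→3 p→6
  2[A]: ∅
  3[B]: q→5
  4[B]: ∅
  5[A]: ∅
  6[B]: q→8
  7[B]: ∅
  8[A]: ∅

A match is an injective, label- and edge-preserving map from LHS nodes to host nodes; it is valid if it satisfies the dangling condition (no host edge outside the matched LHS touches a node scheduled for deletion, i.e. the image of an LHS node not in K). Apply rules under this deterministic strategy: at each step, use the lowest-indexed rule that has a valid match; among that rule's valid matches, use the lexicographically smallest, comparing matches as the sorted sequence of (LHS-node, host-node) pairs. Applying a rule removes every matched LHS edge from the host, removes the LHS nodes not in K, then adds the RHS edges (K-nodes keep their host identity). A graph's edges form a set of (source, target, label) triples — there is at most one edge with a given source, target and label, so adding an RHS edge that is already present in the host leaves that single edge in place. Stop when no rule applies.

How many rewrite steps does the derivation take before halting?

[0] host  ⇒  9 nodes, 4 edges  {1-p->3 1-p->6 3-q->5 6-q->8}
[1] R0 @ {0↦3, 1↦4, 2↦1, 3↦5}  ⇒  6 nodes, 2 edges  {1-p->6 6-q->8}
[2] R0 @ {0↦6, 1↦7, 2↦1, 3↦8}  ⇒  3 nodes, 0 edges  {∅}
normal form: no rule applies after step 2

Answer: 2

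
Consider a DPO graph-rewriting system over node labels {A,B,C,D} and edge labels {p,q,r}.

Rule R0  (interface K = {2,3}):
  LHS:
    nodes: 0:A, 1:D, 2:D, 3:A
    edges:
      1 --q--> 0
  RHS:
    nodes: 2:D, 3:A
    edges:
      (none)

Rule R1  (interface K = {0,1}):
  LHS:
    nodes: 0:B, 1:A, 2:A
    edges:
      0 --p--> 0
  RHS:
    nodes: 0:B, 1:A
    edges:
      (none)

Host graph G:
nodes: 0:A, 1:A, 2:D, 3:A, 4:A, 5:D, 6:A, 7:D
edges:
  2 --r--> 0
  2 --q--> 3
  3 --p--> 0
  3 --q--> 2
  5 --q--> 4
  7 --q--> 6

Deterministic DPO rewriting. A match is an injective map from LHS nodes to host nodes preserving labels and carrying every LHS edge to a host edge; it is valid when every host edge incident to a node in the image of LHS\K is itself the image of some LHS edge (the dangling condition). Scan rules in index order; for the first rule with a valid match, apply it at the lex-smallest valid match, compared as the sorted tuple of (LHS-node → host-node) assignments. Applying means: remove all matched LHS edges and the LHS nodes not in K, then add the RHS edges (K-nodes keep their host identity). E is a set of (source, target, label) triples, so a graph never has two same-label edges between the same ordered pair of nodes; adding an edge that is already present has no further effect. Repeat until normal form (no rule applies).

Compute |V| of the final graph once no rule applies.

start.  V:8 E:6  edges: 2-r->0 2-q->3 3-p->0 3-q->2 5-q->4 7-q->6
1. fire R0 via {0↦4, 1↦5, 2↦2, 3↦0}  →  V:6 E:5  edges: 2-r->0 2-q->3 3-p->0 3-q->2 7-q->6
2. fire R0 via {0↦6, 1↦7, 2↦2, 3↦0}  →  V:4 E:4  edges: 2-r->0 2-q->3 3-p->0 3-q->2
halt: no rule applies after step 2
NF nodes: {0:A, 1:A, 2:D, 3:A}

Answer: 4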